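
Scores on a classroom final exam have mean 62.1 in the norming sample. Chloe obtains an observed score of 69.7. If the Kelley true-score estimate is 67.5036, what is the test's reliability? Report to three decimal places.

T̂ = ρX + (1 − ρ)μ  ⇒  T̂ − μ = ρ(X − μ)
ρ = (T̂ − μ)/(X − μ) = (67.5036 − 62.1) / (69.7 − 62.1) = 5.4036 / 7.6 = 0.71100

0.711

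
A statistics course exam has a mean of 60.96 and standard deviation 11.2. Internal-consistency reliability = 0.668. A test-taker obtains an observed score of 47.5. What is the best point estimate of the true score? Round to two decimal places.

T̂ = 0.668(47.5) + 0.332(60.96) = 31.7300 + 20.23872 = 51.969 → 51.97

51.97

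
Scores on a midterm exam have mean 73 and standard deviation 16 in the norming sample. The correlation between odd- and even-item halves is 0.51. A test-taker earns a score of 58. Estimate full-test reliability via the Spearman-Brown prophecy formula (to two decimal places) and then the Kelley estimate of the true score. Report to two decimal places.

Spearman-Brown: ρ = 2r/(1 + r) = 2(0.51)/(1 + 0.51) = 1.020/1.51 = 0.6755 → 0.68
T̂ = ρX + (1 − ρ)μ
  = 0.68 × 58 + 0.32 × 73
  = 39.44 + 23.36
  = 62.800
  ≈ 62.80

62.80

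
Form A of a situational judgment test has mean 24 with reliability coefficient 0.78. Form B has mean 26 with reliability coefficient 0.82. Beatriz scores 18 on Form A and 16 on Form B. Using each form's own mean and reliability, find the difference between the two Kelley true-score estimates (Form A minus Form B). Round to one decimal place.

1.5

T̂_A = 0.78(18) + 0.22(24) = 19.320
T̂_B = 0.82(16) + 0.18(26) = 17.800
T̂_A − T̂_B = 1.520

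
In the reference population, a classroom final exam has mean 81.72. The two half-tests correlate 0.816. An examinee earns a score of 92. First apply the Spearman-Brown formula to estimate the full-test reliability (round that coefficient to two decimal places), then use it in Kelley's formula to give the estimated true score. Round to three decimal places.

Spearman-Brown: ρ = 2r/(1 + r) = 2(0.816)/(1 + 0.816) = 1.6320/1.816 = 0.8987 → 0.90
Kelley's formula gives T̂ = 0.90·92 + 0.10·81.72 = 82.80 + 8.1720 = 90.9720.

90.972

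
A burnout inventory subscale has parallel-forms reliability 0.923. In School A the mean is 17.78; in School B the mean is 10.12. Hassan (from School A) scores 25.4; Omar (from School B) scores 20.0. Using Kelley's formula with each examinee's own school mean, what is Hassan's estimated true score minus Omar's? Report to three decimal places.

T̂_Hassan = 0.923(25.4) + 0.077(17.78) = 24.81326
T̂_Omar = 0.923(20.0) + 0.077(10.12) = 19.23924
Difference = 24.81326 − 19.23924 = 5.57402

5.574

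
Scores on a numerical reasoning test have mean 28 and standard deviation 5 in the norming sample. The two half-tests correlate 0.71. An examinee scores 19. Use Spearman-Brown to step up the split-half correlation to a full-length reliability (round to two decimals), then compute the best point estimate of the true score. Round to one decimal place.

Spearman-Brown: ρ = 2r/(1 + r) = 2(0.71)/(1 + 0.71) = 1.420/1.71 = 0.8304 → 0.83
T̂ = ρX + (1 − ρ)μ
  = 0.83 × 19 + 0.17 × 28
  = 15.77 + 4.76
  = 20.53
  ≈ 20.5

20.5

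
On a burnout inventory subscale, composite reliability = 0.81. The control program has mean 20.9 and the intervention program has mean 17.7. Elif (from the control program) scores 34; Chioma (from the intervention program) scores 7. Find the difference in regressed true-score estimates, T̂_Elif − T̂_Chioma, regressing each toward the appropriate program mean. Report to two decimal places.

T̂_Elif = 0.81(34) + 0.19(20.9) = 31.5110
T̂_Chioma = 0.81(7) + 0.19(17.7) = 9.0330
Difference = 31.5110 − 9.0330 = 22.4780

22.48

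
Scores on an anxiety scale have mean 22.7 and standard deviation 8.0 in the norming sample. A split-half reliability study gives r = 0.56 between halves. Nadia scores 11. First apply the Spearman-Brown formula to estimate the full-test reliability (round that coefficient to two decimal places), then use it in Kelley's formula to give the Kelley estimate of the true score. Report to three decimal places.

14.276

Spearman-Brown: ρ = 2r/(1 + r) = 2(0.56)/(1 + 0.56) = 1.120/1.56 = 0.7179 → 0.72
Regress the observed score toward the mean by the unreliability: T̂ = 0.72·11 + 0.28·22.7 = 7.92 + 6.356 = 14.2760.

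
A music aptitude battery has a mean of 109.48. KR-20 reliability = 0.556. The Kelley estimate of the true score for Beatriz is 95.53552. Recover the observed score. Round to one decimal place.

T̂ = ρX + (1 − ρ)μ  ⇒  X = (T̂ − (1 − ρ)μ) / ρ
X = (95.53552 − 0.444 × 109.48) / 0.556 = (95.53552 − 48.60912) / 0.556 = 46.92640 / 0.556 = 84.400

84.4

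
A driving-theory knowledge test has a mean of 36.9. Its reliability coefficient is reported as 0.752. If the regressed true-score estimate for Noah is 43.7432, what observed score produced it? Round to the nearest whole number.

46

T̂ = ρX + (1 − ρ)μ  ⇒  X = (T̂ − (1 − ρ)μ) / ρ
X = (43.7432 − 0.248 × 36.9) / 0.752 = (43.7432 − 9.1512) / 0.752 = 34.5920 / 0.752 = 46.00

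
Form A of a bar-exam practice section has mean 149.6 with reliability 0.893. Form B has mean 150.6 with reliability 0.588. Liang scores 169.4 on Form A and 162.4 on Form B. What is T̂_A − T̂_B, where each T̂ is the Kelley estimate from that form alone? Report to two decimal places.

9.74

T̂_A = 0.893(169.4) + 0.107(149.6) = 167.2814
T̂_B = 0.588(162.4) + 0.412(150.6) = 157.5384
T̂_A − T̂_B = 9.7430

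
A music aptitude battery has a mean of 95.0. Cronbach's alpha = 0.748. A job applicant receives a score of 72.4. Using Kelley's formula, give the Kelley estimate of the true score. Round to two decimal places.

78.10

T̂ = 0.748(72.4) + 0.252(95.0) = 54.1552 + 23.9400 = 78.095 → 78.10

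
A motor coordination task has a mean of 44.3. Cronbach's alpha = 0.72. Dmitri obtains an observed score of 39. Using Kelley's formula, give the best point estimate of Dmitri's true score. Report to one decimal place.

40.5

Regress the observed score toward the mean by the unreliability: T̂ = 0.72·39 + 0.28·44.3 = 28.08 + 12.404 = 40.48.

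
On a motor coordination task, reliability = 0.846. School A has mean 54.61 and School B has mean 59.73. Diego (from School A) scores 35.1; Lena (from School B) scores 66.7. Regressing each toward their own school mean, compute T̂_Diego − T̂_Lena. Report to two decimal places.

-27.52

T̂_Diego = 0.846(35.1) + 0.154(54.61) = 38.1045
T̂_Lena = 0.846(66.7) + 0.154(59.73) = 65.6266
Difference = 38.1045 − 65.6266 = -27.5221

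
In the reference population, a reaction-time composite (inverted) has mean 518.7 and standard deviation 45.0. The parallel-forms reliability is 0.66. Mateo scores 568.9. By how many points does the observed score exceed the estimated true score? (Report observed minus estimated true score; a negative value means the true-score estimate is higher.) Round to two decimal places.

T̂ = ρX + (1 − ρ)μ
  = 0.66 × 568.9 + 0.34 × 518.7
  = 375.474 + 176.358
  = 551.8320
  ≈ 551.832
X − T̂ = 568.9 − 551.832 = 17.068 → 17.07

17.07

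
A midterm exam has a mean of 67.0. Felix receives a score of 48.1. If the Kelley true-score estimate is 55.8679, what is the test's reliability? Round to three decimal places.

0.589

T̂ = ρX + (1 − ρ)μ  ⇒  T̂ − μ = ρ(X − μ)
ρ = (T̂ − μ)/(X − μ) = (55.8679 − 67.0) / (48.1 − 67.0) = -11.1321 / -18.9 = 0.58900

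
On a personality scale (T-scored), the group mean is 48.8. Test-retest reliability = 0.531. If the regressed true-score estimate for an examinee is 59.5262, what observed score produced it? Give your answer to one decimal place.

T̂ = ρX + (1 − ρ)μ  ⇒  X = (T̂ − (1 − ρ)μ) / ρ
X = (59.5262 − 0.469 × 48.8) / 0.531 = (59.5262 − 22.8872) / 0.531 = 36.6390 / 0.531 = 69.000

69.0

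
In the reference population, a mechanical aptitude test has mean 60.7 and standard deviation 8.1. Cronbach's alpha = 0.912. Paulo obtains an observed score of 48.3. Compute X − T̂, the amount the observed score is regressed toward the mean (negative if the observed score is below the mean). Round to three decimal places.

T̂ = ρX + (1 − ρ)μ
  = 0.912 × 48.3 + 0.088 × 60.7
  = 44.0496 + 5.3416
  = 49.39120
  ≈ 49.3912
X − T̂ = 48.3 − 49.3912 = -1.0912 → -1.091

-1.091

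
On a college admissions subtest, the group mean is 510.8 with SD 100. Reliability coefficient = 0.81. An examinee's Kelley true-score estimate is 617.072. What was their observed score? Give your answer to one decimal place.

642.0

T̂ = ρX + (1 − ρ)μ  ⇒  X = (T̂ − (1 − ρ)μ) / ρ
X = (617.072 − 0.19 × 510.8) / 0.81 = (617.072 − 97.052) / 0.81 = 520.020 / 0.81 = 642.000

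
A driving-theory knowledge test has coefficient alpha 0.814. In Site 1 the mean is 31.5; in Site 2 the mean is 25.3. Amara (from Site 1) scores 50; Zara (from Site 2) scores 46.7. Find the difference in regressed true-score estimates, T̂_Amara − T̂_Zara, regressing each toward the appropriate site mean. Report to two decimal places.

T̂_Amara = 0.814(50) + 0.186(31.5) = 46.5590
T̂_Zara = 0.814(46.7) + 0.186(25.3) = 42.7196
Difference = 46.5590 − 42.7196 = 3.8394

3.84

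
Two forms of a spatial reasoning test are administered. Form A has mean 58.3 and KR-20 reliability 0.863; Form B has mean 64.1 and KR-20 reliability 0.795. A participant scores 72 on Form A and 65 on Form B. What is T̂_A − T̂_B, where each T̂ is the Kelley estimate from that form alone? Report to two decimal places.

5.31

T̂_A = 0.863(72) + 0.137(58.3) = 70.1231
T̂_B = 0.795(65) + 0.205(64.1) = 64.8155
T̂_A − T̂_B = 5.3076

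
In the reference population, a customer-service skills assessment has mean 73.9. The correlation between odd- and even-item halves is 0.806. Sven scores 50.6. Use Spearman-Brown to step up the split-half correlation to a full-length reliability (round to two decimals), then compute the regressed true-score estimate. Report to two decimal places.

Spearman-Brown: ρ = 2r/(1 + r) = 2(0.806)/(1 + 0.806) = 1.6120/1.806 = 0.8926 → 0.89
T̂ = 0.89(50.6) + 0.11(73.9) = 45.034 + 8.129 = 53.163 → 53.16

53.16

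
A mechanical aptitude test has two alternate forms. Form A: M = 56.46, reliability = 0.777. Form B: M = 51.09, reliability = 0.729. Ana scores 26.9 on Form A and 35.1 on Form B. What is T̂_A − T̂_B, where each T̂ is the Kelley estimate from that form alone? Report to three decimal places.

T̂_A = 0.777(26.9) + 0.223(56.46) = 33.49188
T̂_B = 0.729(35.1) + 0.271(51.09) = 39.43329
T̂_A − T̂_B = -5.94141

-5.941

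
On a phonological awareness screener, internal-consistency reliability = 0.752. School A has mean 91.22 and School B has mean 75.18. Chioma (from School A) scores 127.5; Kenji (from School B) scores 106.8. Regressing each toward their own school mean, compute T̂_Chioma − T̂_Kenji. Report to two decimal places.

19.54

T̂_Chioma = 0.752(127.5) + 0.248(91.22) = 118.5026
T̂_Kenji = 0.752(106.8) + 0.248(75.18) = 98.9582
Difference = 118.5026 − 98.9582 = 19.5443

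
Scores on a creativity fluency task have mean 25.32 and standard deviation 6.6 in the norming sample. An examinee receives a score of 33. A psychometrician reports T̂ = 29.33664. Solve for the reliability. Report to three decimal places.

T̂ = ρX + (1 − ρ)μ  ⇒  T̂ − μ = ρ(X − μ)
ρ = (T̂ − μ)/(X − μ) = (29.33664 − 25.32) / (33 − 25.32) = 4.01664 / 7.68 = 0.52300

0.523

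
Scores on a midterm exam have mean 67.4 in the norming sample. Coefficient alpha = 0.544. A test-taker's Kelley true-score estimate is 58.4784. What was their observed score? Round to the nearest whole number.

51

T̂ = ρX + (1 − ρ)μ  ⇒  X = (T̂ − (1 − ρ)μ) / ρ
X = (58.4784 − 0.456 × 67.4) / 0.544 = (58.4784 − 30.7344) / 0.544 = 27.7440 / 0.544 = 51.00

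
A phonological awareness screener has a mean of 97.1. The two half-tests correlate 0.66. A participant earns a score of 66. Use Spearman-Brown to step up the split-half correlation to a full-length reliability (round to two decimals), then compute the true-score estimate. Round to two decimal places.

Spearman-Brown: ρ = 2r/(1 + r) = 2(0.66)/(1 + 0.66) = 1.320/1.66 = 0.7952 → 0.80
Weight the observed score by reliability and the mean by (1 − reliability): T̂ = 0.80·66 + 0.20·97.1 = 52.80 + 19.420 = 72.220.

72.22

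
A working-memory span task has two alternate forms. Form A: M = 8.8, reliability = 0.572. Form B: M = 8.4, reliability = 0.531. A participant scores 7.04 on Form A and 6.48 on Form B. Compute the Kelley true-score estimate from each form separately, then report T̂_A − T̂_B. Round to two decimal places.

T̂_A = 0.572(7.04) + 0.428(8.8) = 7.7933
T̂_B = 0.531(6.48) + 0.469(8.4) = 7.3805
T̂_A − T̂_B = 0.4128

0.41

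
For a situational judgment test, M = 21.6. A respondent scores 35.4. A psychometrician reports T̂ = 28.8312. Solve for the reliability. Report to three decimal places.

T̂ = ρX + (1 − ρ)μ  ⇒  T̂ − μ = ρ(X − μ)
ρ = (T̂ − μ)/(X − μ) = (28.8312 − 21.6) / (35.4 − 21.6) = 7.2312 / 13.8 = 0.52400

0.524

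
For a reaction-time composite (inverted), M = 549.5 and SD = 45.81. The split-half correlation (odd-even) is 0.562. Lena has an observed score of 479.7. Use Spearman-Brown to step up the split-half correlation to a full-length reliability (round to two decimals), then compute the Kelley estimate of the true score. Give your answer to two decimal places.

Spearman-Brown: ρ = 2r/(1 + r) = 2(0.562)/(1 + 0.562) = 1.1240/1.562 = 0.7196 → 0.72
T̂ = 0.72(479.7) + 0.28(549.5) = 345.384 + 153.860 = 499.244 → 499.24

499.24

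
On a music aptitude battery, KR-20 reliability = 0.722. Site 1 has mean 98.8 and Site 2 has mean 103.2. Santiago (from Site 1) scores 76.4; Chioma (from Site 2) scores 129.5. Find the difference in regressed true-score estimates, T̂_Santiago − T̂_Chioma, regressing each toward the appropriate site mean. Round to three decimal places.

-39.561

T̂_Santiago = 0.722(76.4) + 0.278(98.8) = 82.62720
T̂_Chioma = 0.722(129.5) + 0.278(103.2) = 122.18860
Difference = 82.62720 − 122.18860 = -39.56140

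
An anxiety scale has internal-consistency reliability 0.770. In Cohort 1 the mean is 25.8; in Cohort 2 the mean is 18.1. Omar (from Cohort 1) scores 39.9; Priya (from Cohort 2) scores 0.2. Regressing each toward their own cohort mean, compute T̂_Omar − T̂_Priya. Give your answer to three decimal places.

32.340

T̂_Omar = 0.770(39.9) + 0.230(25.8) = 36.65700
T̂_Priya = 0.770(0.2) + 0.230(18.1) = 4.31700
Difference = 36.65700 − 4.31700 = 32.34000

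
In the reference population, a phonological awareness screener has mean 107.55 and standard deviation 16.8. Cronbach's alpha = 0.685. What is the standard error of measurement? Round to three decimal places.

SEM = SD · √(1 − ρ) = 16.8 × √0.315 = 16.8 × 0.5612 = 9.4290

9.429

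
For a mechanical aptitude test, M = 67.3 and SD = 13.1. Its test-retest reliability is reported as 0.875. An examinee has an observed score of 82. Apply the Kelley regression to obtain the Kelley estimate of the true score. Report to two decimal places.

80.16

T̂ = ρX + (1 − ρ)μ
  = 0.875 × 82 + 0.125 × 67.3
  = 71.750 + 8.4125
  = 80.162
  ≈ 80.16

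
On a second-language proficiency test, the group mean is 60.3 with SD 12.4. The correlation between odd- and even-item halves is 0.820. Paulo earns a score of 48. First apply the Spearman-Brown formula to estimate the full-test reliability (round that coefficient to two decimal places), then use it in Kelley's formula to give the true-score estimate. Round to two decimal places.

49.23

Spearman-Brown: ρ = 2r/(1 + r) = 2(0.820)/(1 + 0.820) = 1.6400/1.820 = 0.9011 → 0.90
T̂ = 0.90(48) + 0.10(60.3) = 43.20 + 6.030 = 49.230 → 49.23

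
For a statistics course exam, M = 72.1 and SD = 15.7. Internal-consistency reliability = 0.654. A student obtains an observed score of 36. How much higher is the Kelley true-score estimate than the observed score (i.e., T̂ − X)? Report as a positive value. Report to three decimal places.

T̂ = ρX + (1 − ρ)μ
  = 0.654 × 36 + 0.346 × 72.1
  = 23.544 + 24.9466
  = 48.49060
  ≈ 48.4906
T̂ − X = 48.4906 − 36 = 12.4906 → 12.491

12.491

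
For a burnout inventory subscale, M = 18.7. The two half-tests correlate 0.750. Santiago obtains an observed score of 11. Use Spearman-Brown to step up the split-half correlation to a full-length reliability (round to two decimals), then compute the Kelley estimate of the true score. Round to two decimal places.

Spearman-Brown: ρ = 2r/(1 + r) = 2(0.750)/(1 + 0.750) = 1.5000/1.750 = 0.8571 → 0.86
Kelley's formula gives T̂ = 0.86·11 + 0.14·18.7 = 9.46 + 2.618 = 12.078.

12.08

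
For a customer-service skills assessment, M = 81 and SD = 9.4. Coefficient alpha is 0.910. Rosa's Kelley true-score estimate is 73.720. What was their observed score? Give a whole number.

T̂ = ρX + (1 − ρ)μ  ⇒  X = (T̂ − (1 − ρ)μ) / ρ
X = (73.720 − 0.090 × 81) / 0.910 = (73.720 − 7.290) / 0.910 = 66.430 / 0.910 = 73.00

73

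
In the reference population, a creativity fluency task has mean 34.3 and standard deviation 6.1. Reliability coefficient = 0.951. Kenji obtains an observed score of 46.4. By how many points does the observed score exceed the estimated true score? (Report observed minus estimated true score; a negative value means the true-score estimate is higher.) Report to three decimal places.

T̂ = 0.951(46.4) + 0.049(34.3) = 44.1264 + 1.6807 = 45.80710 → 45.8071
X − T̂ = 46.4 − 45.8071 = 0.5929 → 0.593

0.593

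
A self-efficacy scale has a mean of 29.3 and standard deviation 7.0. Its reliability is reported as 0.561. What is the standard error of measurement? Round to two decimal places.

SEM = SD · √(1 − ρ) = 7.0 × √0.439 = 7.0 × 0.6626 = 4.638

4.64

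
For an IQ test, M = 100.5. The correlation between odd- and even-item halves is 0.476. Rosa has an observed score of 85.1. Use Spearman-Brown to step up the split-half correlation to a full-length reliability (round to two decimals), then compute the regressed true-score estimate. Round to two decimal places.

90.64

Spearman-Brown: ρ = 2r/(1 + r) = 2(0.476)/(1 + 0.476) = 0.9520/1.476 = 0.6450 → 0.64
T̂ = 0.64(85.1) + 0.36(100.5) = 54.464 + 36.180 = 90.644 → 90.64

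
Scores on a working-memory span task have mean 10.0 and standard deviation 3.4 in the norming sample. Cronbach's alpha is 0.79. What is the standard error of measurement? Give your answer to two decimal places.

1.56

SEM = SD · √(1 − ρ) = 3.4 × √0.21 = 3.4 × 0.4583 = 1.558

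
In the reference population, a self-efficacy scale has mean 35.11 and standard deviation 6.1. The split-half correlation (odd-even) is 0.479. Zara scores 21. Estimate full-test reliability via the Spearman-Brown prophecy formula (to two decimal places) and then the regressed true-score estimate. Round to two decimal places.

Spearman-Brown: ρ = 2r/(1 + r) = 2(0.479)/(1 + 0.479) = 0.9580/1.479 = 0.6477 → 0.65
T̂ = 0.65(21) + 0.35(35.11) = 13.65 + 12.2885 = 25.938 → 25.94

25.94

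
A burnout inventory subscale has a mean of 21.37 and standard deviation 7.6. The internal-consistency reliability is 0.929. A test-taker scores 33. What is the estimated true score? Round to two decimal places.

T̂ = 0.929(33) + 0.071(21.37) = 30.657 + 1.51727 = 32.174 → 32.17

32.17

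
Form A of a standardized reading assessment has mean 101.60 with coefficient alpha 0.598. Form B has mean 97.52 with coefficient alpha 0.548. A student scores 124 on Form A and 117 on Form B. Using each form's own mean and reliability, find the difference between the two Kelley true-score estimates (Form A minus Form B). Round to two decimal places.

T̂_A = 0.598(124) + 0.402(101.60) = 114.9952
T̂_B = 0.548(117) + 0.452(97.52) = 108.1950
T̂_A − T̂_B = 6.8002

6.80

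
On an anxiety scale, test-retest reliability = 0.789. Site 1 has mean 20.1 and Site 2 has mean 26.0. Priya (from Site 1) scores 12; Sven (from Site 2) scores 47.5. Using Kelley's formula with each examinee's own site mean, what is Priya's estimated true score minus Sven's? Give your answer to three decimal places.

-29.254

T̂_Priya = 0.789(12) + 0.211(20.1) = 13.70910
T̂_Sven = 0.789(47.5) + 0.211(26.0) = 42.96350
Difference = 13.70910 − 42.96350 = -29.25440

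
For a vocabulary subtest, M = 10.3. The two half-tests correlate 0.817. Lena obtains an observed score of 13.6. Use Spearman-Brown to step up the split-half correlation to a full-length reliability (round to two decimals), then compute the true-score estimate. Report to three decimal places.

13.270

Spearman-Brown: ρ = 2r/(1 + r) = 2(0.817)/(1 + 0.817) = 1.6340/1.817 = 0.8993 → 0.90
T̂ = 0.90(13.6) + 0.10(10.3) = 12.240 + 1.030 = 13.2700 → 13.270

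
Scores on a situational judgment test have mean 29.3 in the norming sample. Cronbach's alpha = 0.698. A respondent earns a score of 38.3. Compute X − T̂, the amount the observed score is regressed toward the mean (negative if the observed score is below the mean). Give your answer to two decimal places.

Kelley's formula gives T̂ = 0.698·38.3 + 0.302·29.3 = 26.7334 + 8.8486 = 35.5820.
X − T̂ = 38.3 − 35.582 = 2.718 → 2.72

2.72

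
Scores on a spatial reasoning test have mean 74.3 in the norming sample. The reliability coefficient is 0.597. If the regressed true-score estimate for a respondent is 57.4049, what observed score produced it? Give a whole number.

T̂ = ρX + (1 − ρ)μ  ⇒  X = (T̂ − (1 − ρ)μ) / ρ
X = (57.4049 − 0.403 × 74.3) / 0.597 = (57.4049 − 29.9429) / 0.597 = 27.4620 / 0.597 = 46.00

46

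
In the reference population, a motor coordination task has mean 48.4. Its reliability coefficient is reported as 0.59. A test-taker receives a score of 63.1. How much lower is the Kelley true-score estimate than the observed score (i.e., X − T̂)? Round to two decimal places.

Weight the observed score by reliability and the mean by (1 − reliability): T̂ = 0.59·63.1 + 0.41·48.4 = 37.229 + 19.844 = 57.0730.
X − T̂ = 63.1 − 57.073 = 6.027 → 6.03

6.03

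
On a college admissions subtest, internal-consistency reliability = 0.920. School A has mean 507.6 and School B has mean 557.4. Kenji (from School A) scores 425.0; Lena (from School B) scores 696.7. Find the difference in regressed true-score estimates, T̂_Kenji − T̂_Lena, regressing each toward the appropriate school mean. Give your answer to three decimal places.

T̂_Kenji = 0.920(425.0) + 0.080(507.6) = 431.60800
T̂_Lena = 0.920(696.7) + 0.080(557.4) = 685.55600
Difference = 431.60800 − 685.55600 = -253.94800

-253.948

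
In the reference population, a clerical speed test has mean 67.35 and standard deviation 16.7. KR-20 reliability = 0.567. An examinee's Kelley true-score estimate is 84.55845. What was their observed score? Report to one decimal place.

T̂ = ρX + (1 − ρ)μ  ⇒  X = (T̂ − (1 − ρ)μ) / ρ
X = (84.55845 − 0.433 × 67.35) / 0.567 = (84.55845 − 29.16255) / 0.567 = 55.39590 / 0.567 = 97.700

97.7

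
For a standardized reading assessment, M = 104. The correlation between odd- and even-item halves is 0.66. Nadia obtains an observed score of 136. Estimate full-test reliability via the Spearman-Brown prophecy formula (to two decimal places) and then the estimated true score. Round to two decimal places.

Spearman-Brown: ρ = 2r/(1 + r) = 2(0.66)/(1 + 0.66) = 1.320/1.66 = 0.7952 → 0.80
T̂ = 0.80(136) + 0.20(104) = 108.80 + 20.80 = 129.600 → 129.60

129.60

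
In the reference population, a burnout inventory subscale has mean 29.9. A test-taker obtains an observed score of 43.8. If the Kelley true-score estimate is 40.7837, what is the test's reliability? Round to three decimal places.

T̂ = ρX + (1 − ρ)μ  ⇒  T̂ − μ = ρ(X − μ)
ρ = (T̂ − μ)/(X − μ) = (40.7837 − 29.9) / (43.8 − 29.9) = 10.8837 / 13.9 = 0.78300

0.783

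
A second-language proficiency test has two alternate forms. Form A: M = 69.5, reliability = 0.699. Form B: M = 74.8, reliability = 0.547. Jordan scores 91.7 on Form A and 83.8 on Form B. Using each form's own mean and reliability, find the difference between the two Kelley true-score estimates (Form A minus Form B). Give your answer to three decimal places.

T̂_A = 0.699(91.7) + 0.301(69.5) = 85.01780
T̂_B = 0.547(83.8) + 0.453(74.8) = 79.72300
T̂_A − T̂_B = 5.29480

5.295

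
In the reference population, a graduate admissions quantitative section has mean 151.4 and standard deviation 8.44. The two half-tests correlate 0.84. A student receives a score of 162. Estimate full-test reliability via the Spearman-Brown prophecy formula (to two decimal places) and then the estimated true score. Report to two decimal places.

Spearman-Brown: ρ = 2r/(1 + r) = 2(0.84)/(1 + 0.84) = 1.680/1.84 = 0.9130 → 0.91
T̂ = ρX + (1 − ρ)μ
  = 0.91 × 162 + 0.09 × 151.4
  = 147.42 + 13.626
  = 161.046
  ≈ 161.05

161.05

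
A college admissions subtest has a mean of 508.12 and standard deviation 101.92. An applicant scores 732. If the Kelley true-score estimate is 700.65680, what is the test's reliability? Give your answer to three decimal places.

T̂ = ρX + (1 − ρ)μ  ⇒  T̂ − μ = ρ(X − μ)
ρ = (T̂ − μ)/(X − μ) = (700.65680 − 508.12) / (732 − 508.12) = 192.53680 / 223.88 = 0.86000

0.860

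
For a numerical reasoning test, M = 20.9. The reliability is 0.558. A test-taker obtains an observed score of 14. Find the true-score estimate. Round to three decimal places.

Regress the observed score toward the mean by the unreliability: T̂ = 0.558·14 + 0.442·20.9 = 7.812 + 9.2378 = 17.0498.

17.050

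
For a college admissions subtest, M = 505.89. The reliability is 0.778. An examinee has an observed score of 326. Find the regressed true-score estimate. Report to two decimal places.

T̂ = 0.778(326) + 0.222(505.89) = 253.628 + 112.30758 = 365.936 → 365.94

365.94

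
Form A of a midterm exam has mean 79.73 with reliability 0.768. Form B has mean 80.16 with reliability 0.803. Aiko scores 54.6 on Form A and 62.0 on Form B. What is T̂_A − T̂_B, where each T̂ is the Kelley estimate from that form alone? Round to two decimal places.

T̂_A = 0.768(54.6) + 0.232(79.73) = 60.4302
T̂_B = 0.803(62.0) + 0.197(80.16) = 65.5775
T̂_A − T̂_B = -5.1474

-5.15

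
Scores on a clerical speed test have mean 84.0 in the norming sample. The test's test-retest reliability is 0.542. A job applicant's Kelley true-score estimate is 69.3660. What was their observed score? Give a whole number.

T̂ = ρX + (1 − ρ)μ  ⇒  X = (T̂ − (1 − ρ)μ) / ρ
X = (69.3660 − 0.458 × 84.0) / 0.542 = (69.3660 − 38.4720) / 0.542 = 30.8940 / 0.542 = 57.00

57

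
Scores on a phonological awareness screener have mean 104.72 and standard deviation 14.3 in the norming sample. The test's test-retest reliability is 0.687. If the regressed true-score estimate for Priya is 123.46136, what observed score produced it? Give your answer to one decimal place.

T̂ = ρX + (1 − ρ)μ  ⇒  X = (T̂ − (1 − ρ)μ) / ρ
X = (123.46136 − 0.313 × 104.72) / 0.687 = (123.46136 − 32.77736) / 0.687 = 90.68400 / 0.687 = 132.000

132.0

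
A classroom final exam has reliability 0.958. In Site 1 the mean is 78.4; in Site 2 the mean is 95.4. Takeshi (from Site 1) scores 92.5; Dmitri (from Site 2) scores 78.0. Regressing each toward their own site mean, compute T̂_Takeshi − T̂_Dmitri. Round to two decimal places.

T̂_Takeshi = 0.958(92.5) + 0.042(78.4) = 91.9078
T̂_Dmitri = 0.958(78.0) + 0.042(95.4) = 78.7308
Difference = 91.9078 − 78.7308 = 13.1770

13.18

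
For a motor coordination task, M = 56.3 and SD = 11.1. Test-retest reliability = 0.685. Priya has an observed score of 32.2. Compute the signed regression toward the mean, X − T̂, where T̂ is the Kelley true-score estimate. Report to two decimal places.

-7.59

Weight the observed score by reliability and the mean by (1 − reliability): T̂ = 0.685·32.2 + 0.315·56.3 = 22.0570 + 17.7345 = 39.7915.
X − T̂ = 32.2 − 39.791 = -7.591 → -7.59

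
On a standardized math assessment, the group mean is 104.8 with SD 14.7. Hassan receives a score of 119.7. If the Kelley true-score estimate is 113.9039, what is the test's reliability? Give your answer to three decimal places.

0.611

T̂ = ρX + (1 − ρ)μ  ⇒  T̂ − μ = ρ(X − μ)
ρ = (T̂ − μ)/(X − μ) = (113.9039 − 104.8) / (119.7 − 104.8) = 9.1039 / 14.9 = 0.61100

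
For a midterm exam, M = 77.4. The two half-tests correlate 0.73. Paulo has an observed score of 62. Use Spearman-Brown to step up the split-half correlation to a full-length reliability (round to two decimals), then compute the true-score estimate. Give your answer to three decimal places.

64.464

Spearman-Brown: ρ = 2r/(1 + r) = 2(0.73)/(1 + 0.73) = 1.460/1.73 = 0.8439 → 0.84
T̂ = ρX + (1 − ρ)μ
  = 0.84 × 62 + 0.16 × 77.4
  = 52.08 + 12.384
  = 64.4640
  ≈ 64.464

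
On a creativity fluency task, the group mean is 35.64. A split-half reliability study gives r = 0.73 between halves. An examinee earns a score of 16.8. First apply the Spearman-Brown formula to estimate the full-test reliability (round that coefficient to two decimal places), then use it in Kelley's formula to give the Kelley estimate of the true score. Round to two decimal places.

Spearman-Brown: ρ = 2r/(1 + r) = 2(0.73)/(1 + 0.73) = 1.460/1.73 = 0.8439 → 0.84
Regress the observed score toward the mean by the unreliability: T̂ = 0.84·16.8 + 0.16·35.64 = 14.112 + 5.7024 = 19.814.

19.81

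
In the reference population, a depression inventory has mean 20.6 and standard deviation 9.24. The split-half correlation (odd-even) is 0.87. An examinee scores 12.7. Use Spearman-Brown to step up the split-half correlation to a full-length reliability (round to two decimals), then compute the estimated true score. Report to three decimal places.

13.253

Spearman-Brown: ρ = 2r/(1 + r) = 2(0.87)/(1 + 0.87) = 1.740/1.87 = 0.9305 → 0.93
T̂ = ρX + (1 − ρ)μ
  = 0.93 × 12.7 + 0.07 × 20.6
  = 11.811 + 1.442
  = 13.2530
  ≈ 13.253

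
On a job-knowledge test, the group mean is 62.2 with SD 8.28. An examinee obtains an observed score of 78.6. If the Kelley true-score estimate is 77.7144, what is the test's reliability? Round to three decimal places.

T̂ = ρX + (1 − ρ)μ  ⇒  T̂ − μ = ρ(X − μ)
ρ = (T̂ − μ)/(X − μ) = (77.7144 − 62.2) / (78.6 − 62.2) = 15.5144 / 16.4 = 0.94600

0.946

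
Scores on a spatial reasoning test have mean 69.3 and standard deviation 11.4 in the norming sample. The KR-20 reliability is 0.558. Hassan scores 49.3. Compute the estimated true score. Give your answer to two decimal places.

T̂ = ρX + (1 − ρ)μ
  = 0.558 × 49.3 + 0.442 × 69.3
  = 27.5094 + 30.6306
  = 58.140
  ≈ 58.14

58.14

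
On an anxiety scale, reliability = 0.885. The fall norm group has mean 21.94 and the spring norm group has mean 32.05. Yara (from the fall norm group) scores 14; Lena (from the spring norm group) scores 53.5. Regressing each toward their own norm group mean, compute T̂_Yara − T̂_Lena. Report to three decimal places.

-36.120

T̂_Yara = 0.885(14) + 0.115(21.94) = 14.91310
T̂_Lena = 0.885(53.5) + 0.115(32.05) = 51.03325
Difference = 14.91310 − 51.03325 = -36.12015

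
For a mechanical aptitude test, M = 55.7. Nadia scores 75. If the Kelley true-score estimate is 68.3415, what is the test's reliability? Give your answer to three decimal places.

0.655

T̂ = ρX + (1 − ρ)μ  ⇒  T̂ − μ = ρ(X − μ)
ρ = (T̂ − μ)/(X − μ) = (68.3415 − 55.7) / (75 − 55.7) = 12.6415 / 19.3 = 0.65500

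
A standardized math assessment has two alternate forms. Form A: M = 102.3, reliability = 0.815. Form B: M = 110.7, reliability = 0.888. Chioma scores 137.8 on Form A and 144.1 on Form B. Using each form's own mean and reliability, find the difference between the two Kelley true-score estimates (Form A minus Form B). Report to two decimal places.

-9.13

T̂_A = 0.815(137.8) + 0.185(102.3) = 131.2325
T̂_B = 0.888(144.1) + 0.112(110.7) = 140.3592
T̂_A − T̂_B = -9.1267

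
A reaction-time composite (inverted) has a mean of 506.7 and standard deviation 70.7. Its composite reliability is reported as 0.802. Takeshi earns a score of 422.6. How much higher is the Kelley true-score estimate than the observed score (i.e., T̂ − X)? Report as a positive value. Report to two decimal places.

T̂ = 0.802(422.6) + 0.198(506.7) = 338.9252 + 100.3266 = 439.2518 → 439.252
T̂ − X = 439.252 − 422.6 = 16.652 → 16.65

16.65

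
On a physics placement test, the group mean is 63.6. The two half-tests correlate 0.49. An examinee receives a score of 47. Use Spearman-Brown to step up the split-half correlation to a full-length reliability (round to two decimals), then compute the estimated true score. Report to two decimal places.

52.64

Spearman-Brown: ρ = 2r/(1 + r) = 2(0.49)/(1 + 0.49) = 0.980/1.49 = 0.6577 → 0.66
T̂ = 0.66(47) + 0.34(63.6) = 31.02 + 21.624 = 52.644 → 52.64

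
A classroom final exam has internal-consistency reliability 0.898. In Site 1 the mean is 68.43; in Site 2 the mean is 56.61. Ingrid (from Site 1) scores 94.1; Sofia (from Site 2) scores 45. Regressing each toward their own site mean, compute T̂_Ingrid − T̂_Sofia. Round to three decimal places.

45.297

T̂_Ingrid = 0.898(94.1) + 0.102(68.43) = 91.48166
T̂_Sofia = 0.898(45) + 0.102(56.61) = 46.18422
Difference = 91.48166 − 46.18422 = 45.29744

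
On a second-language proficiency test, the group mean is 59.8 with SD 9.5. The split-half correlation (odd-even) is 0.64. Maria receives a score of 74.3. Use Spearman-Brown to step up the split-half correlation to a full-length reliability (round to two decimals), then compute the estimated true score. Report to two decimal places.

Spearman-Brown: ρ = 2r/(1 + r) = 2(0.64)/(1 + 0.64) = 1.280/1.64 = 0.7805 → 0.78
T̂ = 0.78(74.3) + 0.22(59.8) = 57.954 + 13.156 = 71.110 → 71.11

71.11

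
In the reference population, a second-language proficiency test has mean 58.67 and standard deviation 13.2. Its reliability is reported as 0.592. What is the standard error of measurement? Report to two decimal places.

8.43

SEM = SD · √(1 − ρ) = 13.2 × √0.408 = 13.2 × 0.6387 = 8.431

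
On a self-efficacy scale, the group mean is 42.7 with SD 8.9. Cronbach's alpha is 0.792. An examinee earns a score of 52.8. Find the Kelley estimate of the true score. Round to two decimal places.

50.70

T̂ = ρX + (1 − ρ)μ
  = 0.792 × 52.8 + 0.208 × 42.7
  = 41.8176 + 8.8816
  = 50.699
  ≈ 50.70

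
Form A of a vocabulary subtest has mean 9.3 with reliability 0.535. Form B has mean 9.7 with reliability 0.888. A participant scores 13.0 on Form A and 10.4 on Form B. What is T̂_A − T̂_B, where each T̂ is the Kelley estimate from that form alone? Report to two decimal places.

0.96

T̂_A = 0.535(13.0) + 0.465(9.3) = 11.2795
T̂_B = 0.888(10.4) + 0.112(9.7) = 10.3216
T̂_A − T̂_B = 0.9579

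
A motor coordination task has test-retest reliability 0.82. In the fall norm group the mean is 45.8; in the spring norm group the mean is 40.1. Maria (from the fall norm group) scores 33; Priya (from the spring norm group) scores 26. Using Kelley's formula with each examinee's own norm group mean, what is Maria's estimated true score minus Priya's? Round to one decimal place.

T̂_Maria = 0.82(33) + 0.18(45.8) = 35.304
T̂_Priya = 0.82(26) + 0.18(40.1) = 28.538
Difference = 35.304 − 28.538 = 6.766

6.8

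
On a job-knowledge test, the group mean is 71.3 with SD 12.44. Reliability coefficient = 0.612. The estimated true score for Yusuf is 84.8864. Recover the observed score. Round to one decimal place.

93.5

T̂ = ρX + (1 − ρ)μ  ⇒  X = (T̂ − (1 − ρ)μ) / ρ
X = (84.8864 − 0.388 × 71.3) / 0.612 = (84.8864 − 27.6644) / 0.612 = 57.2220 / 0.612 = 93.500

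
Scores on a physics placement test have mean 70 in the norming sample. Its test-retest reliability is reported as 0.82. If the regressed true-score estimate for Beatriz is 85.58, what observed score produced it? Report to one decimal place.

T̂ = ρX + (1 − ρ)μ  ⇒  X = (T̂ − (1 − ρ)μ) / ρ
X = (85.58 − 0.18 × 70) / 0.82 = (85.58 − 12.60) / 0.82 = 72.98 / 0.82 = 89.000

89.0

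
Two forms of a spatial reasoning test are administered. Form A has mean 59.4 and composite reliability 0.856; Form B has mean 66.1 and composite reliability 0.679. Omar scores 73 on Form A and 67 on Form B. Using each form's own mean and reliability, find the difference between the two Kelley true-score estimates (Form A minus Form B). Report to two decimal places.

T̂_A = 0.856(73) + 0.144(59.4) = 71.0416
T̂_B = 0.679(67) + 0.321(66.1) = 66.7111
T̂_A − T̂_B = 4.3305

4.33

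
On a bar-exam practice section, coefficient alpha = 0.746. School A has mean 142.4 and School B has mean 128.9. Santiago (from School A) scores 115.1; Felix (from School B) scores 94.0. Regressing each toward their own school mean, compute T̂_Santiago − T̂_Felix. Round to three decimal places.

T̂_Santiago = 0.746(115.1) + 0.254(142.4) = 122.03420
T̂_Felix = 0.746(94.0) + 0.254(128.9) = 102.86460
Difference = 122.03420 − 102.86460 = 19.16960

19.170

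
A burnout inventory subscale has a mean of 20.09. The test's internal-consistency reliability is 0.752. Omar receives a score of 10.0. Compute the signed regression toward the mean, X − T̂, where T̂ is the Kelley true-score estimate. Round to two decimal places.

-2.50

T̂ = 0.752(10.0) + 0.248(20.09) = 7.5200 + 4.98232 = 12.5023 → 12.502
X − T̂ = 10.0 − 12.502 = -2.502 → -2.50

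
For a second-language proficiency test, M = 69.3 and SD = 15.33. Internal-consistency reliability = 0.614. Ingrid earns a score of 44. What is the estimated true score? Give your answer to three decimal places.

53.766

T̂ = ρX + (1 − ρ)μ
  = 0.614 × 44 + 0.386 × 69.3
  = 27.016 + 26.7498
  = 53.7658
  ≈ 53.766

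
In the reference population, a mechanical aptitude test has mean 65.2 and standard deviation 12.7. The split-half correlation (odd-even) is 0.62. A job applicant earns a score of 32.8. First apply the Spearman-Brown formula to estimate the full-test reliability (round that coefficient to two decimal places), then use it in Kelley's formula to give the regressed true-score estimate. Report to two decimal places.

40.25

Spearman-Brown: ρ = 2r/(1 + r) = 2(0.62)/(1 + 0.62) = 1.240/1.62 = 0.7654 → 0.77
Regress the observed score toward the mean by the unreliability: T̂ = 0.77·32.8 + 0.23·65.2 = 25.256 + 14.996 = 40.252.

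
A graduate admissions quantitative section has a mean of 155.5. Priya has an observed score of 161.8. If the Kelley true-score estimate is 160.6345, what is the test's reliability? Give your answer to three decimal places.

T̂ = ρX + (1 − ρ)μ  ⇒  T̂ − μ = ρ(X − μ)
ρ = (T̂ − μ)/(X − μ) = (160.6345 − 155.5) / (161.8 − 155.5) = 5.1345 / 6.3 = 0.81500

0.815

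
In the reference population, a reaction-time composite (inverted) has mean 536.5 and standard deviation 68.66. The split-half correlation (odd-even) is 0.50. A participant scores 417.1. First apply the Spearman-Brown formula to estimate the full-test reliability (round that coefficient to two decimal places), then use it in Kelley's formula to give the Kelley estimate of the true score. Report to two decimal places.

456.50

Spearman-Brown: ρ = 2r/(1 + r) = 2(0.50)/(1 + 0.50) = 1.000/1.50 = 0.6667 → 0.67
T̂ = ρX + (1 − ρ)μ
  = 0.67 × 417.1 + 0.33 × 536.5
  = 279.457 + 177.045
  = 456.502
  ≈ 456.50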